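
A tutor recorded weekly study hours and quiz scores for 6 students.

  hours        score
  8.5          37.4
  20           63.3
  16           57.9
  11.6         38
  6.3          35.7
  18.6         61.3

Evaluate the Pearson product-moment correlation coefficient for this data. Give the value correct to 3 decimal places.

0.962

n = 6, Σx = 81, Σy = 293.6, Σx² = 1248.46, Σy² = 15234.24, Σxy = 4316.19
nΣxy − ΣxΣy = 25897.14 − 23781.6 = 2115.54
nΣx² − (Σx)² = 7490.76 − 6561 = 929.76; nΣy² − (Σy)² = 91405.44 − 86200.96 = 5204.48
r = 2115.54 / √(929.76 × 5204.48) = 2115.54 / 2199.7539 ≈ 0.962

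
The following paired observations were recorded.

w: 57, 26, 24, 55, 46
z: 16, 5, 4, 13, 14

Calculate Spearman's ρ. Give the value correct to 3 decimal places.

0.900

Rank w: 5, 2, 1, 4, 3
Rank z: 5, 2, 1, 3, 4
d = rank(w) − rank(z): 0, 0, 0, 1, -1; Σd² = 2
ρ = 1 − 6Σd² / [n(n²−1)] = 1 − 6×2 / (5×24) = 1 − 12/120 ≈ 0.900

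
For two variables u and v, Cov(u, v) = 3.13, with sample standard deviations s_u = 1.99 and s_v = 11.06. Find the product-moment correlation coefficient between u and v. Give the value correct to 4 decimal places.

0.1422

r = Cov(u,v) / (s_u · s_v) = 3.13 / (1.99 × 11.06)
  = 3.13 / 22.0094 ≈ 0.1422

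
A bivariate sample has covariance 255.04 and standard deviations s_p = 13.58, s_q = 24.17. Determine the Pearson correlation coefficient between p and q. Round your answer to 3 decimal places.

r = Cov(p,q) / (s_p · s_q) = 255.04 / (13.58 × 24.17)
  = 255.04 / 328.2286 ≈ 0.777

0.777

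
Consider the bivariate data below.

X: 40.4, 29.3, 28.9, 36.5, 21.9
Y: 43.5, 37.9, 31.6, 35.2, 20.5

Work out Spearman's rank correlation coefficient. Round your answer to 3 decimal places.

Rank X: 5, 3, 2, 4, 1
Rank Y: 5, 4, 2, 3, 1
d = rank(X) − rank(Y): 0, -1, 0, 1, 0; Σd² = 2
ρ = 1 − 6Σd² / [n(n²−1)] = 1 − 6×2 / (5×24) = 1 − 12/120 ≈ 0.900

0.900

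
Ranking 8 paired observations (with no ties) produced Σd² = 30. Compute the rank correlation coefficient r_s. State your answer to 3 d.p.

ρ = 1 − 6Σd² / [n(n²−1)] = 1 − 6×30 / (8×63)
  = 1 − 180/504 = 1 − 0.3571 ≈ 0.643

0.643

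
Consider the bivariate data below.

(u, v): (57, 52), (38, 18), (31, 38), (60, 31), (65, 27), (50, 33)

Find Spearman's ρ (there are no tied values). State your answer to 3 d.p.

Rank u: 4, 2, 1, 5, 6, 3
Rank v: 6, 1, 5, 3, 2, 4
d = rank(u) − rank(v): -2, 1, -4, 2, 4, -1; Σd² = 42
ρ = 1 − 6Σd² / [n(n²−1)] = 1 − 6×42 / (6×35) = 1 − 252/210 ≈ -0.200

-0.200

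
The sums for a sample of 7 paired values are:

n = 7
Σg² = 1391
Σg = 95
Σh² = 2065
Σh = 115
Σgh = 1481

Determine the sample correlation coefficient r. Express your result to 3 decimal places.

-0.596

r = (nΣgh − ΣgΣh) / √[(nΣg² − (Σg)²)(nΣh² − (Σh)²)]
Numerator: 7×1481 − 95×115 = -558
Denominator: √[(9737 − 9025)(14455 − 13225)] = √[712 × 1230] = 935.8205
r = -558 / 935.8205 ≈ -0.596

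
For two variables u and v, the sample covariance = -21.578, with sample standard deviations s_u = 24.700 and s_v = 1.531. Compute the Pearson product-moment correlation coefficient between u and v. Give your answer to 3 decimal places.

-0.571

r = Cov(u,v) / (s_u · s_v) = -21.578 / (24.700 × 1.531)
  = -21.578 / 37.8157 ≈ -0.571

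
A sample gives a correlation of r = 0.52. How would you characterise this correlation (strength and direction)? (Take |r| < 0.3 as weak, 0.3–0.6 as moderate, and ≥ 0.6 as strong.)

moderate positive

r = 0.52 > 0 so the relationship is positive.
|r| = 0.52, which falls in the moderate range.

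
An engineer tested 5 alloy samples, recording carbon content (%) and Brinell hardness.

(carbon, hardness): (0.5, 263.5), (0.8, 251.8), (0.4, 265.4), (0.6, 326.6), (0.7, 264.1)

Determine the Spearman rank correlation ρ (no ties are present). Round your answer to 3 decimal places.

-0.500

Rank carbon: 2, 5, 1, 3, 4
Rank hardness: 2, 1, 4, 5, 3
d = rank(carbon) − rank(hardness): 0, 4, -3, -2, 1; Σd² = 30
ρ = 1 − 6Σd² / [n(n²−1)] = 1 − 6×30 / (5×24) = 1 − 180/120 ≈ -0.500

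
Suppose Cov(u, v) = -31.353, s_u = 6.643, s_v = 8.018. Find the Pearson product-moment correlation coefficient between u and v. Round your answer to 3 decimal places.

r = Cov(u,v) / (s_u · s_v) = -31.353 / (6.643 × 8.018)
  = -31.353 / 53.2636 ≈ -0.589

-0.589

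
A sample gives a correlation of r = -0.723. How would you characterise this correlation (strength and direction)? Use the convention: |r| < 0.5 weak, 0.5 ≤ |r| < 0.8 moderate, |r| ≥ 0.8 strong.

moderate negative

r = -0.723 < 0 so the relationship is negative.
|r| = 0.723, which falls in the moderate range.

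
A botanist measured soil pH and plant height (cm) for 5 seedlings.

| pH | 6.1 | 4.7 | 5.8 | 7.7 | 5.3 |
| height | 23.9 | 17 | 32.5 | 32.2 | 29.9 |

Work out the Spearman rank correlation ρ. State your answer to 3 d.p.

0.500

Rank pH: 4, 1, 3, 5, 2
Rank height: 2, 1, 5, 4, 3
d = rank(pH) − rank(height): 2, 0, -2, 1, -1; Σd² = 10
ρ = 1 − 6Σd² / [n(n²−1)] = 1 − 6×10 / (5×24) = 1 − 60/120 ≈ 0.500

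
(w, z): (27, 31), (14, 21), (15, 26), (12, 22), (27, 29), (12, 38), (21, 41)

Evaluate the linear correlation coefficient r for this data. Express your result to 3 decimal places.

0.268

n = 7, Σw = 128, Σz = 208, Σw² = 2608, Σz² = 6528, Σwz = 3885
nΣwz − ΣwΣz = 27195 − 26624 = 571
nΣw² − (Σw)² = 18256 − 16384 = 1872; nΣz² − (Σz)² = 45696 − 43264 = 2432
r = 571 / √(1872 × 2432) = 571 / 2133.7066 ≈ 0.268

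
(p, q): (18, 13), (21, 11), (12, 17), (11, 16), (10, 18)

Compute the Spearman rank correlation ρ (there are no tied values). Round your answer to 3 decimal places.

Rank p: 4, 5, 3, 2, 1
Rank q: 2, 1, 4, 3, 5
d = rank(p) − rank(q): 2, 4, -1, -1, -4; Σd² = 38
ρ = 1 − 6Σd² / [n(n²−1)] = 1 − 6×38 / (5×24) = 1 − 228/120 ≈ -0.900

-0.900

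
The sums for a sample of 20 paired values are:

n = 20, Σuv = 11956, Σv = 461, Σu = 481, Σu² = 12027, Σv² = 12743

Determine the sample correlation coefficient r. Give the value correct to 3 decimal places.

0.882

r = (nΣuv − ΣuΣv) / √[(nΣu² − (Σu)²)(nΣv² − (Σv)²)]
Numerator: 20×11956 − 481×461 = 17379
Denominator: √[(240540 − 231361)(254860 − 212521)] = √[9179 × 42339] = 19713.6927
r = 17379 / 19713.6927 ≈ 0.882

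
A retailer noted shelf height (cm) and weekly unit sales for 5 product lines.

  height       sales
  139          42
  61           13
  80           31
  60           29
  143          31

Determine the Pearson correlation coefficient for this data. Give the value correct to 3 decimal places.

0.686

n = 5, Σx = 483, Σy = 146, Σx² = 53491, Σy² = 4696, Σxy = 15284
nΣxy − ΣxΣy = 76420 − 70518 = 5902
nΣx² − (Σx)² = 267455 − 233289 = 34166; nΣy² − (Σy)² = 23480 − 21316 = 2164
r = 5902 / √(34166 × 2164) = 5902 / 8598.5594 ≈ 0.686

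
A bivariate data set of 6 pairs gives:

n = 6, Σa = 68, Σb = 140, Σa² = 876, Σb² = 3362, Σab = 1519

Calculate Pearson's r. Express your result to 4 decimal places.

r = (nΣab − ΣaΣb) / √[(nΣa² − (Σa)²)(nΣb² − (Σb)²)]
Numerator: 6×1519 − 68×140 = -406
Denominator: √[(5256 − 4624)(20172 − 19600)] = √[632 × 572] = 601.2520
r = -406 / 601.2520 ≈ -0.6753

-0.6753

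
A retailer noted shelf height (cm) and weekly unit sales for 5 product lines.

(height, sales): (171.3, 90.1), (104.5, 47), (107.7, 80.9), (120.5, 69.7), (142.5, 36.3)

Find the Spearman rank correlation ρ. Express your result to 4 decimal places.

Rank height: 5, 1, 2, 3, 4
Rank sales: 5, 2, 4, 3, 1
d = rank(height) − rank(sales): 0, -1, -2, 0, 3; Σd² = 14
ρ = 1 − 6Σd² / [n(n²−1)] = 1 − 6×14 / (5×24) = 1 − 84/120 ≈ 0.3000

0.3000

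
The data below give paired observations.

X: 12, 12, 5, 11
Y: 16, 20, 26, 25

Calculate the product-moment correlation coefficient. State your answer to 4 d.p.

n = 4, ΣX = 40, ΣY = 87, ΣX² = 434, ΣY² = 1957, ΣXY = 837
nΣXY − ΣXΣY = 3348 − 3480 = -132
nΣX² − (ΣX)² = 1736 − 1600 = 136; nΣY² − (ΣY)² = 7828 − 7569 = 259
r = -132 / √(136 × 259) = -132 / 187.6806 ≈ -0.7033

-0.7033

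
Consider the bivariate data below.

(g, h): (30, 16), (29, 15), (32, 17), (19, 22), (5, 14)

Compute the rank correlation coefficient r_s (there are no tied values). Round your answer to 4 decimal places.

Rank g: 4, 3, 5, 2, 1
Rank h: 3, 2, 4, 5, 1
d = rank(g) − rank(h): 1, 1, 1, -3, 0; Σd² = 12
ρ = 1 − 6Σd² / [n(n²−1)] = 1 − 6×12 / (5×24) = 1 − 72/120 ≈ 0.4000

0.4000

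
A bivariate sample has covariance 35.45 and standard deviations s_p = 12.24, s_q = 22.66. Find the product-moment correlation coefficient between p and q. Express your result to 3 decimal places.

r = Cov(p,q) / (s_p · s_q) = 35.45 / (12.24 × 22.66)
  = 35.45 / 277.3584 ≈ 0.128

0.128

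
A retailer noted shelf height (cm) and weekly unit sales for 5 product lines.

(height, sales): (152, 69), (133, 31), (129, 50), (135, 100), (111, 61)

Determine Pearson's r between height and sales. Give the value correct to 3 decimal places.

n = 5, Σx = 660, Σy = 311, Σx² = 87980, Σy² = 21943, Σxy = 41332
nΣxy − ΣxΣy = 206660 − 205260 = 1400
nΣx² − (Σx)² = 439900 − 435600 = 4300; nΣy² − (Σy)² = 109715 − 96721 = 12994
r = 1400 / √(4300 × 12994) = 1400 / 7474.9047 ≈ 0.187

0.187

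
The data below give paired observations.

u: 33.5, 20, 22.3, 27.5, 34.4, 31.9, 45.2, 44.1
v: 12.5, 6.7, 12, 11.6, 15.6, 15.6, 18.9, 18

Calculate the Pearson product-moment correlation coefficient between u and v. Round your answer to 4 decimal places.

0.9154

n = 8, Σu = 258.9, Σv = 110.9, Σu² = 8964.61, Σv² = 1647.63, Σuv = 3821.71
nΣuv − ΣuΣv = 30573.68 − 28712.01 = 1861.67
nΣu² − (Σu)² = 71716.88 − 67029.21 = 4687.67; nΣv² − (Σv)² = 13181.04 − 12298.81 = 882.23
r = 1861.67 / √(4687.67 × 882.23) = 1861.67 / 2033.6182 ≈ 0.9154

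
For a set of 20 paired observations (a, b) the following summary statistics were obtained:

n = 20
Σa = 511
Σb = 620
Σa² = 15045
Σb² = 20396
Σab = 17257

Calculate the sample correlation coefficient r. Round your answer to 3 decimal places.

0.926

r = (nΣab − ΣaΣb) / √[(nΣa² − (Σa)²)(nΣb² − (Σb)²)]
Numerator: 20×17257 − 511×620 = 28320
Denominator: √[(300900 − 261121)(407920 − 384400)] = √[39779 × 23520] = 30587.6132
r = 28320 / 30587.6132 ≈ 0.926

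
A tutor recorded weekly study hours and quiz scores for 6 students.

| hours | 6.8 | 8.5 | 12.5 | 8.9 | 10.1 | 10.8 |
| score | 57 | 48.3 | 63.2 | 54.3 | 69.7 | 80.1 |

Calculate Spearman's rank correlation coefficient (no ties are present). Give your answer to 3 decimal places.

Rank hours: 1, 2, 6, 3, 4, 5
Rank score: 3, 1, 4, 2, 5, 6
d = rank(hours) − rank(score): -2, 1, 2, 1, -1, -1; Σd² = 12
ρ = 1 − 6Σd² / [n(n²−1)] = 1 − 6×12 / (6×35) = 1 − 72/210 ≈ 0.657

0.657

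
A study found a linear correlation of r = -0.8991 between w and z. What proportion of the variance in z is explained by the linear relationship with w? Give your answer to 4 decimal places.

0.8084

r² = (-0.8991)² = 0.8084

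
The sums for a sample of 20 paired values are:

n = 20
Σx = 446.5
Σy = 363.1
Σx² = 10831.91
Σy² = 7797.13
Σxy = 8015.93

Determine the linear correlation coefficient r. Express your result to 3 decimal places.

r = (nΣxy − ΣxΣy) / √[(nΣx² − (Σx)²)(nΣy² − (Σy)²)]
Numerator: 20×8015.93 − 446.5×363.1 = -1805.55
Denominator: √[(216638.2 − 199362.25)(155942.6 − 131841.61)] = √[17275.95 × 24100.99] = 20405.0851
r = -1805.55 / 20405.0851 ≈ -0.088

-0.088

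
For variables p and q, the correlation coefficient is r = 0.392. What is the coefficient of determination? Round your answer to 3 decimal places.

r² = (0.392)² = 0.154

0.154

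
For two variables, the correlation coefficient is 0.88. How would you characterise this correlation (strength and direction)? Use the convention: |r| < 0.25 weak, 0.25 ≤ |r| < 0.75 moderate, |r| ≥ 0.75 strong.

r = 0.88 > 0 so the relationship is positive.
|r| = 0.88, which falls in the strong range.

strong positive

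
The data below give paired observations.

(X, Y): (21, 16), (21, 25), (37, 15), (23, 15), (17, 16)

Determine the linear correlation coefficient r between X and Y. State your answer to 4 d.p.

n = 5, ΣX = 119, ΣY = 87, ΣX² = 3069, ΣY² = 1587, ΣXY = 2033
nΣXY − ΣXΣY = 10165 − 10353 = -188
nΣX² − (ΣX)² = 15345 − 14161 = 1184; nΣY² − (ΣY)² = 7935 − 7569 = 366
r = -188 / √(1184 × 366) = -188 / 658.2887 ≈ -0.2856

-0.2856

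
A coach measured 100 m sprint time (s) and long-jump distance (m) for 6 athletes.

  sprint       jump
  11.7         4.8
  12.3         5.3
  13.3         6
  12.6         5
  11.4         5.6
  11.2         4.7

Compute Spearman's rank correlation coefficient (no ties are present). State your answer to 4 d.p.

0.6000

Rank sprint: 3, 4, 6, 5, 2, 1
Rank jump: 2, 4, 6, 3, 5, 1
d = rank(sprint) − rank(jump): 1, 0, 0, 2, -3, 0; Σd² = 14
ρ = 1 − 6Σd² / [n(n²−1)] = 1 − 6×14 / (6×35) = 1 − 84/210 ≈ 0.6000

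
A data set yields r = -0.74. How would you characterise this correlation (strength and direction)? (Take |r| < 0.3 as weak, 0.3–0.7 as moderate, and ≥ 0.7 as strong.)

r = -0.74 < 0 so the relationship is negative.
|r| = 0.74, which falls in the strong range.

strong negative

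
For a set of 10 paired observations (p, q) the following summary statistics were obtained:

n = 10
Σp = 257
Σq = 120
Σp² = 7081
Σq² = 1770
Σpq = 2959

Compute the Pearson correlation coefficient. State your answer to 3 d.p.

-0.315

r = (nΣpq − ΣpΣq) / √[(nΣp² − (Σp)²)(nΣq² − (Σq)²)]
Numerator: 10×2959 − 257×120 = -1250
Denominator: √[(70810 − 66049)(17700 − 14400)] = √[4761 × 3300] = 3963.7482
r = -1250 / 3963.7482 ≈ -0.315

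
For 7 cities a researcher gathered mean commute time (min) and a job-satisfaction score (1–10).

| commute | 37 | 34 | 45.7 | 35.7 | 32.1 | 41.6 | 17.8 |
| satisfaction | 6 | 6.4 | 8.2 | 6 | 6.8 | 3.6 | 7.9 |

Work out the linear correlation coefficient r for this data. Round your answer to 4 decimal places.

n = 7, Σx = 243.9, Σy = 44.9, Σx² = 8965.79, Σy² = 301.81, Σxy = 1537.2
nΣxy − ΣxΣy = 10760.4 − 10951.11 = -190.71
nΣx² − (Σx)² = 62760.53 − 59487.21 = 3273.32; nΣy² − (Σy)² = 2112.67 − 2016.01 = 96.66
r = -190.71 / √(3273.32 × 96.66) = -190.71 / 562.4937 ≈ -0.3390

-0.3390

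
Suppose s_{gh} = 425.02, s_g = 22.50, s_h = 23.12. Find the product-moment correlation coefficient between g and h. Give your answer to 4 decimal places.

0.8170

r = Cov(g,h) / (s_g · s_h) = 425.02 / (22.50 × 23.12)
  = 425.02 / 520.2000 ≈ 0.8170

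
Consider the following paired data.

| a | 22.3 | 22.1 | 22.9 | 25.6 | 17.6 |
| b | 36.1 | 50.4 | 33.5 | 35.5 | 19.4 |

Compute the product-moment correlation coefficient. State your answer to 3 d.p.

n = 5, Σa = 110.5, Σb = 174.9, Σa² = 2475.23, Σb² = 6602.23, Σab = 3936.26
nΣab − ΣaΣb = 19681.3 − 19326.45 = 354.85
nΣa² − (Σa)² = 12376.15 − 12210.25 = 165.9; nΣb² − (Σb)² = 33011.15 − 30590.01 = 2421.14
r = 354.85 / √(165.9 × 2421.14) = 354.85 / 633.7721 ≈ 0.560

0.560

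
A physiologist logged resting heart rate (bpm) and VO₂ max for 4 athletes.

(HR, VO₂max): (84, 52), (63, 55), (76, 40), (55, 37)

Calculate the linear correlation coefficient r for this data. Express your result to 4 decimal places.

0.3491

n = 4, Σx = 278, Σy = 184, Σx² = 19826, Σy² = 8698, Σxy = 12908
nΣxy − ΣxΣy = 51632 − 51152 = 480
nΣx² − (Σx)² = 79304 − 77284 = 2020; nΣy² − (Σy)² = 34792 − 33856 = 936
r = 480 / √(2020 × 936) = 480 / 1375.0345 ≈ 0.3491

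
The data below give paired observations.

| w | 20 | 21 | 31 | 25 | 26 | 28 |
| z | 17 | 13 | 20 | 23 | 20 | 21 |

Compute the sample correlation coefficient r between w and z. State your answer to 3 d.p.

0.641

n = 6, Σw = 151, Σz = 114, Σw² = 3887, Σz² = 2228, Σwz = 2916
nΣwz − ΣwΣz = 17496 − 17214 = 282
nΣw² − (Σw)² = 23322 − 22801 = 521; nΣz² − (Σz)² = 13368 − 12996 = 372
r = 282 / √(521 × 372) = 282 / 440.2408 ≈ 0.641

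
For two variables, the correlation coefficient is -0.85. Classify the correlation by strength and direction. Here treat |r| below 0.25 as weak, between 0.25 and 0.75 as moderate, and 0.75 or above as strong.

strong negative

r = -0.85 < 0 so the relationship is negative.
|r| = 0.85, which falls in the strong range.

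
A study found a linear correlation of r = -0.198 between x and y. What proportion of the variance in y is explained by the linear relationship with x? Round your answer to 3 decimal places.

0.039

r² = (-0.198)² = 0.039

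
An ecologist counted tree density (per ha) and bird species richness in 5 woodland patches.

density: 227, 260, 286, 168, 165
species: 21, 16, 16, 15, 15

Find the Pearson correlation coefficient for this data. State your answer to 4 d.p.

n = 5, Σx = 1106, Σy = 83, Σx² = 256374, Σy² = 1403, Σxy = 18498
nΣxy − ΣxΣy = 92490 − 91798 = 692
nΣx² − (Σx)² = 1281870 − 1223236 = 58634; nΣy² − (Σy)² = 7015 − 6889 = 126
r = 692 / √(58634 × 126) = 692 / 2718.0662 ≈ 0.2546

0.2546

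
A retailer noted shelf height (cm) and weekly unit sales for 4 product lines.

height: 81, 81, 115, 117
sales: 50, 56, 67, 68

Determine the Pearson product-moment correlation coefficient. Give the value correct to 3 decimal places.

n = 4, Σx = 394, Σy = 241, Σx² = 40036, Σy² = 14749, Σxy = 24247
nΣxy − ΣxΣy = 96988 − 94954 = 2034
nΣx² − (Σx)² = 160144 − 155236 = 4908; nΣy² − (Σy)² = 58996 − 58081 = 915
r = 2034 / √(4908 × 915) = 2034 / 2119.1555 ≈ 0.960

0.960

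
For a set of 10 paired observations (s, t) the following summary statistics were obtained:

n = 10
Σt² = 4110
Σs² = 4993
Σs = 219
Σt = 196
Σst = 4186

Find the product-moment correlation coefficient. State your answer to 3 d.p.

r = (nΣst − ΣsΣt) / √[(nΣs² − (Σs)²)(nΣt² − (Σt)²)]
Numerator: 10×4186 − 219×196 = -1064
Denominator: √[(49930 − 47961)(41100 − 38416)] = √[1969 × 2684] = 2298.8684
r = -1064 / 2298.8684 ≈ -0.463

-0.463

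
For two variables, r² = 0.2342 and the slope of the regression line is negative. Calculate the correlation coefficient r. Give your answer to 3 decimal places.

-0.484

|r| = √0.2342 = 0.484
The association is negative, so r = −0.484.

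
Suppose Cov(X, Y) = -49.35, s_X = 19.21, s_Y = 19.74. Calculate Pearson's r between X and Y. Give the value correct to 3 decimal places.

r = Cov(X,Y) / (s_X · s_Y) = -49.35 / (19.21 × 19.74)
  = -49.35 / 379.2054 ≈ -0.130

-0.130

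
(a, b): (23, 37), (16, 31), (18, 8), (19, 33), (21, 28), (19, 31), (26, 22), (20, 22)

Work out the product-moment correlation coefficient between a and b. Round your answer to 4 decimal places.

0.0709

n = 8, Σa = 162, Σb = 212, Σa² = 3348, Σb² = 6196, Σab = 4307
nΣab − ΣaΣb = 34456 − 34344 = 112
nΣa² − (Σa)² = 26784 − 26244 = 540; nΣb² − (Σb)² = 49568 − 44944 = 4624
r = 112 / √(540 × 4624) = 112 / 1580.1772 ≈ 0.0709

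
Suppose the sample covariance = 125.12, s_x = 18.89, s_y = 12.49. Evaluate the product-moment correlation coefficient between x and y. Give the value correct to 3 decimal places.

0.530

r = Cov(x,y) / (s_x · s_y) = 125.12 / (18.89 × 12.49)
  = 125.12 / 235.9361 ≈ 0.530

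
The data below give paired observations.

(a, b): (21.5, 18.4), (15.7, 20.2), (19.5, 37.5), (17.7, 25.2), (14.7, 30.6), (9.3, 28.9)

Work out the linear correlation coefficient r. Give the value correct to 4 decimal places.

n = 6, Σa = 98.4, Σb = 160.8, Σa² = 1704.86, Σb² = 4559.46, Σab = 2608.62
nΣab − ΣaΣb = 15651.72 − 15822.72 = -171
nΣa² − (Σa)² = 10229.16 − 9682.56 = 546.6; nΣb² − (Σb)² = 27356.76 − 25856.64 = 1500.12
r = -171 / √(546.6 × 1500.12) = -171 / 905.5195 ≈ -0.1888

-0.1888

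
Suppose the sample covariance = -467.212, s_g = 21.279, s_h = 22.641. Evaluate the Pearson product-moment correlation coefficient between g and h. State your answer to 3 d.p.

-0.970

r = Cov(g,h) / (s_g · s_h) = -467.212 / (21.279 × 22.641)
  = -467.212 / 481.7778 ≈ -0.970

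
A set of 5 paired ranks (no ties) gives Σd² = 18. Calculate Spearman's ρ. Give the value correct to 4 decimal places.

ρ = 1 − 6Σd² / [n(n²−1)] = 1 − 6×18 / (5×24)
  = 1 − 108/120 = 1 − 0.90000 ≈ 0.1000

0.1000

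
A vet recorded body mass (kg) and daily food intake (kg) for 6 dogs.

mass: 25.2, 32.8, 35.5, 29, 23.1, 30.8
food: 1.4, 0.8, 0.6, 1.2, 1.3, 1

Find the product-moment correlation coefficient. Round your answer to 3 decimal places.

-0.944

n = 6, Σx = 176.4, Σy = 6.3, Σx² = 5294.38, Σy² = 7.09, Σxy = 178.45
nΣxy − ΣxΣy = 1070.7 − 1111.32 = -40.62
nΣx² − (Σx)² = 31766.28 − 31116.96 = 649.32; nΣy² − (Σy)² = 42.54 − 39.69 = 2.85
r = -40.62 / √(649.32 × 2.85) = -40.62 / 43.0182 ≈ -0.944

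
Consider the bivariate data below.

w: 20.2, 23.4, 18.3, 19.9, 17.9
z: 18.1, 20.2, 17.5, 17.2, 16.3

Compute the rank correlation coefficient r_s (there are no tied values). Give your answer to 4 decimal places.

Rank w: 4, 5, 2, 3, 1
Rank z: 4, 5, 3, 2, 1
d = rank(w) − rank(z): 0, 0, -1, 1, 0; Σd² = 2
ρ = 1 − 6Σd² / [n(n²−1)] = 1 − 6×2 / (5×24) = 1 − 12/120 ≈ 0.9000

0.9000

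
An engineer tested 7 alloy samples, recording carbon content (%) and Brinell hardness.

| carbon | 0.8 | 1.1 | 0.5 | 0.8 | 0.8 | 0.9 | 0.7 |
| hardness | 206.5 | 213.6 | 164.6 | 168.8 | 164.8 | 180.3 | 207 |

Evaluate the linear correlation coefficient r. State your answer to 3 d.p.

n = 7, Σx = 5.6, Σy = 1305.6, Σx² = 4.68, Σy² = 246369.94, Σxy = 1056.51
nΣxy − ΣxΣy = 7395.57 − 7311.36 = 84.21
nΣx² − (Σx)² = 32.76 − 31.36 = 1.4; nΣy² − (Σy)² = 1724589.58 − 1704591.36 = 19998.22
r = 84.21 / √(1.4 × 19998.22) = 84.21 / 167.3246 ≈ 0.503

0.503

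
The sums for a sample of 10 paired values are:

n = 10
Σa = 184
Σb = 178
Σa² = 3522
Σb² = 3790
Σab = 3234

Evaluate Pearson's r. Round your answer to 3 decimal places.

-0.141

r = (nΣab − ΣaΣb) / √[(nΣa² − (Σa)²)(nΣb² − (Σb)²)]
Numerator: 10×3234 − 184×178 = -412
Denominator: √[(35220 − 33856)(37900 − 31684)] = √[1364 × 6216] = 2911.8077
r = -412 / 2911.8077 ≈ -0.141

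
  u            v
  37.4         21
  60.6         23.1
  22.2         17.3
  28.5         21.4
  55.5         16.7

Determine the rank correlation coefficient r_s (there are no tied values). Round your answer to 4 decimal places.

Rank u: 3, 5, 1, 2, 4
Rank v: 3, 5, 2, 4, 1
d = rank(u) − rank(v): 0, 0, -1, -2, 3; Σd² = 14
ρ = 1 − 6Σd² / [n(n²−1)] = 1 − 6×14 / (5×24) = 1 − 84/120 ≈ 0.3000

0.3000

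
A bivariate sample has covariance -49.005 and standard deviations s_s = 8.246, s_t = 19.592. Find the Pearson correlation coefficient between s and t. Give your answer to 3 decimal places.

-0.303

r = Cov(s,t) / (s_s · s_t) = -49.005 / (8.246 × 19.592)
  = -49.005 / 161.5556 ≈ -0.303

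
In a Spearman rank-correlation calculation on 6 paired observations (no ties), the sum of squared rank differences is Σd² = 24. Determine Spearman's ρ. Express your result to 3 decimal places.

ρ = 1 − 6Σd² / [n(n²−1)] = 1 − 6×24 / (6×35)
  = 1 − 144/210 = 1 − 0.6857 ≈ 0.314

0.314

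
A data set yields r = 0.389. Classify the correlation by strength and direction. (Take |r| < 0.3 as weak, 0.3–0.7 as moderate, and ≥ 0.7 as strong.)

r = 0.389 > 0 so the relationship is positive.
|r| = 0.389, which falls in the moderate range.

moderate positive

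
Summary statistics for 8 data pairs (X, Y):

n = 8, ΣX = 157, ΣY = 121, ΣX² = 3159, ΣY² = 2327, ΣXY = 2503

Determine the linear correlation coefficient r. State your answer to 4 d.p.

0.6526

r = (nΣXY − ΣXΣY) / √[(nΣX² − (ΣX)²)(nΣY² − (ΣY)²)]
Numerator: 8×2503 − 157×121 = 1027
Denominator: √[(25272 − 24649)(18616 − 14641)] = √[623 × 3975] = 1573.6661
r = 1027 / 1573.6661 ≈ 0.6526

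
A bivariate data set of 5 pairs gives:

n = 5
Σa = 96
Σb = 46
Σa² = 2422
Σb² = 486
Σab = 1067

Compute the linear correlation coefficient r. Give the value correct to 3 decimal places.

0.964

r = (nΣab − ΣaΣb) / √[(nΣa² − (Σa)²)(nΣb² − (Σb)²)]
Numerator: 5×1067 − 96×46 = 919
Denominator: √[(12110 − 9216)(2430 − 2116)] = √[2894 × 314] = 953.2660
r = 919 / 953.2660 ≈ 0.964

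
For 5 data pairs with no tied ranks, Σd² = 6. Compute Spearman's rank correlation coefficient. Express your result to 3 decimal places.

ρ = 1 − 6Σd² / [n(n²−1)] = 1 − 6×6 / (5×24)
  = 1 − 36/120 = 1 − 0.3000 ≈ 0.700

0.700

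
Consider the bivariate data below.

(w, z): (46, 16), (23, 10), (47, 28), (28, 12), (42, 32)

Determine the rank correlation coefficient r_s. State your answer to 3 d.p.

0.700

Rank w: 4, 1, 5, 2, 3
Rank z: 3, 1, 4, 2, 5
d = rank(w) − rank(z): 1, 0, 1, 0, -2; Σd² = 6
ρ = 1 − 6Σd² / [n(n²−1)] = 1 − 6×6 / (5×24) = 1 − 36/120 ≈ 0.700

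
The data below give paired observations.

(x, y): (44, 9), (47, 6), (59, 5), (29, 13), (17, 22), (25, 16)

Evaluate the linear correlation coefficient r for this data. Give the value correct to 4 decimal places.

n = 6, Σx = 221, Σy = 71, Σx² = 9381, Σy² = 1051, Σxy = 2124
nΣxy − ΣxΣy = 12744 − 15691 = -2947
nΣx² − (Σx)² = 56286 − 48841 = 7445; nΣy² − (Σy)² = 6306 − 5041 = 1265
r = -2947 / √(7445 × 1265) = -2947 / 3068.8638 ≈ -0.9603

-0.9603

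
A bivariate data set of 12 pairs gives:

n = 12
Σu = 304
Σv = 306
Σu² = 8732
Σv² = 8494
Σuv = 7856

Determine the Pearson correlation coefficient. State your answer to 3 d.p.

r = (nΣuv − ΣuΣv) / √[(nΣu² − (Σu)²)(nΣv² − (Σv)²)]
Numerator: 12×7856 − 304×306 = 1248
Denominator: √[(104784 − 92416)(101928 − 93636)] = √[12368 × 8292] = 10126.9668
r = 1248 / 10126.9668 ≈ 0.123

0.123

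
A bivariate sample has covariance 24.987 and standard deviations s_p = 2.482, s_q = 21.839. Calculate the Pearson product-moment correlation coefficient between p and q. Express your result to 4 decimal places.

0.4610

r = Cov(p,q) / (s_p · s_q) = 24.987 / (2.482 × 21.839)
  = 24.987 / 54.2044 ≈ 0.4610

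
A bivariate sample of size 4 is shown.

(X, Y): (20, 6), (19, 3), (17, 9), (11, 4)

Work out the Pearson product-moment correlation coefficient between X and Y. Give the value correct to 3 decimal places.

n = 4, ΣX = 67, ΣY = 22, ΣX² = 1171, ΣY² = 142, ΣXY = 374
nΣXY − ΣXΣY = 1496 − 1474 = 22
nΣX² − (ΣX)² = 4684 − 4489 = 195; nΣY² − (ΣY)² = 568 − 484 = 84
r = 22 / √(195 × 84) = 22 / 127.9844 ≈ 0.172

0.172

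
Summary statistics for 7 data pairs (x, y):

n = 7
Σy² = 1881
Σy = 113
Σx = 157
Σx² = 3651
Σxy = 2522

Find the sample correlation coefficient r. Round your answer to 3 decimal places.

-0.145

r = (nΣxy − ΣxΣy) / √[(nΣx² − (Σx)²)(nΣy² − (Σy)²)]
Numerator: 7×2522 − 157×113 = -87
Denominator: √[(25557 − 24649)(13167 − 12769)] = √[908 × 398] = 601.1522
r = -87 / 601.1522 ≈ -0.145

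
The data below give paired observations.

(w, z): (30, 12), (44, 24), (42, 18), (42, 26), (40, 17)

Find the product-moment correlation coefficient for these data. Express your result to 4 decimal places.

n = 5, Σw = 198, Σz = 97, Σw² = 7964, Σz² = 2009, Σwz = 3944
nΣwz − ΣwΣz = 19720 − 19206 = 514
nΣw² − (Σw)² = 39820 − 39204 = 616; nΣz² − (Σz)² = 10045 − 9409 = 636
r = 514 / √(616 × 636) = 514 / 625.9201 ≈ 0.8212

0.8212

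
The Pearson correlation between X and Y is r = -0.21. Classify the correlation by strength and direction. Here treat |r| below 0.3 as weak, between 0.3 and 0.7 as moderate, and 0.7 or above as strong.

weak negative

r = -0.21 < 0 so the relationship is negative.
|r| = 0.21, which falls in the weak range.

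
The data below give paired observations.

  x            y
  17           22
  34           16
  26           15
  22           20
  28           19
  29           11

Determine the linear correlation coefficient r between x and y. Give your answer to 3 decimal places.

-0.675

n = 6, Σx = 156, Σy = 103, Σx² = 4230, Σy² = 1847, Σxy = 2599
nΣxy − ΣxΣy = 15594 − 16068 = -474
nΣx² − (Σx)² = 25380 − 24336 = 1044; nΣy² − (Σy)² = 11082 − 10609 = 473
r = -474 / √(1044 × 473) = -474 / 702.7176 ≈ -0.675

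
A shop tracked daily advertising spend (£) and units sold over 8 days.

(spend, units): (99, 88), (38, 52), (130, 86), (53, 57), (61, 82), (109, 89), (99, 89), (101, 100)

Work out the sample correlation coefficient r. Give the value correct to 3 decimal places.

n = 8, Σx = 690, Σy = 643, Σx² = 66558, Σy² = 53659, Σxy = 58503
nΣxy − ΣxΣy = 468024 − 443670 = 24354
nΣx² − (Σx)² = 532464 − 476100 = 56364; nΣy² − (Σy)² = 429272 − 413449 = 15823
r = 24354 / √(56364 × 15823) = 24354 / 29863.8171 ≈ 0.816

0.816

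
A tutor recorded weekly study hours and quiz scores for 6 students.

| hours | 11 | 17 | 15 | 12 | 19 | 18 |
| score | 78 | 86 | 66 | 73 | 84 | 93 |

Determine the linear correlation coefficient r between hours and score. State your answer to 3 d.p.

n = 6, Σx = 92, Σy = 480, Σx² = 1464, Σy² = 38870, Σxy = 7456
nΣxy − ΣxΣy = 44736 − 44160 = 576
nΣx² − (Σx)² = 8784 − 8464 = 320; nΣy² − (Σy)² = 233220 − 230400 = 2820
r = 576 / √(320 × 2820) = 576 / 949.9474 ≈ 0.606

0.606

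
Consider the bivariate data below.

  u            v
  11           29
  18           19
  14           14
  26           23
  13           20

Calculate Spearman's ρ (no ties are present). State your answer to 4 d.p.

-0.3000

Rank u: 1, 4, 3, 5, 2
Rank v: 5, 2, 1, 4, 3
d = rank(u) − rank(v): -4, 2, 2, 1, -1; Σd² = 26
ρ = 1 − 6Σd² / [n(n²−1)] = 1 − 6×26 / (5×24) = 1 − 156/120 ≈ -0.3000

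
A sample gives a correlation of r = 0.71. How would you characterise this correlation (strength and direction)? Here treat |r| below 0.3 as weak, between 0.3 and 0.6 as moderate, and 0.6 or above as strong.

r = 0.71 > 0 so the relationship is positive.
|r| = 0.71, which falls in the strong range.

strong positive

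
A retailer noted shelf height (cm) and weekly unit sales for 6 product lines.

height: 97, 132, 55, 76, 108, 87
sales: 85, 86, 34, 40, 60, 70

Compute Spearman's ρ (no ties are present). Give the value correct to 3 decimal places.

Rank height: 4, 6, 1, 2, 5, 3
Rank sales: 5, 6, 1, 2, 3, 4
d = rank(height) − rank(sales): -1, 0, 0, 0, 2, -1; Σd² = 6
ρ = 1 − 6Σd² / [n(n²−1)] = 1 − 6×6 / (6×35) = 1 − 36/210 ≈ 0.829

0.829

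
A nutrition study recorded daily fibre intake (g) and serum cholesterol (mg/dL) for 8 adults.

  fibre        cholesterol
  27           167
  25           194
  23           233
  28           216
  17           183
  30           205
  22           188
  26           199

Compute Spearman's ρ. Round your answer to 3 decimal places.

0.333

Rank fibre: 6, 4, 3, 7, 1, 8, 2, 5
Rank cholesterol: 1, 4, 8, 7, 2, 6, 3, 5
d = rank(fibre) − rank(cholesterol): 5, 0, -5, 0, -1, 2, -1, 0; Σd² = 56
ρ = 1 − 6Σd² / [n(n²−1)] = 1 − 6×56 / (8×63) = 1 − 336/504 ≈ 0.333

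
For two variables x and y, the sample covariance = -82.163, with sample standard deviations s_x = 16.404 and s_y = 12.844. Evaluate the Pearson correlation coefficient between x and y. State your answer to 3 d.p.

-0.390

r = Cov(x,y) / (s_x · s_y) = -82.163 / (16.404 × 12.844)
  = -82.163 / 210.6930 ≈ -0.390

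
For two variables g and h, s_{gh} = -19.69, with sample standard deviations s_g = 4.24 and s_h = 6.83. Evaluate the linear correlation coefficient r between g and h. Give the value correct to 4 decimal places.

r = Cov(g,h) / (s_g · s_h) = -19.69 / (4.24 × 6.83)
  = -19.69 / 28.9592 ≈ -0.6799

-0.6799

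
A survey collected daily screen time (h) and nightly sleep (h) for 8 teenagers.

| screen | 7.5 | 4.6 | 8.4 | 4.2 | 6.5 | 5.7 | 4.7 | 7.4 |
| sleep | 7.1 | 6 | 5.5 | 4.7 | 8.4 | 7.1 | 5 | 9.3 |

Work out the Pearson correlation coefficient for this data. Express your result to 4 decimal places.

n = 8, Σx = 49, Σy = 53.1, Σx² = 317.2, Σy² = 371.21, Σxy = 334.18
nΣxy − ΣxΣy = 2673.44 − 2601.9 = 71.54
nΣx² − (Σx)² = 2537.6 − 2401 = 136.6; nΣy² − (Σy)² = 2969.68 − 2819.61 = 150.07
r = 71.54 / √(136.6 × 150.07) = 71.54 / 143.1767 ≈ 0.4997

0.4997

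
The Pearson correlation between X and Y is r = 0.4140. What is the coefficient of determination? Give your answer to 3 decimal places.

r² = (0.4140)² = 0.171

0.171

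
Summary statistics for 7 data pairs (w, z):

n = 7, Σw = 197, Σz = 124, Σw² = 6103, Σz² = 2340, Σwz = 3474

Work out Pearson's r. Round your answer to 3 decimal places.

r = (nΣwz − ΣwΣz) / √[(nΣw² − (Σw)²)(nΣz² − (Σz)²)]
Numerator: 7×3474 − 197×124 = -110
Denominator: √[(42721 − 38809)(16380 − 15376)] = √[3912 × 1004] = 1981.8295
r = -110 / 1981.8295 ≈ -0.056

-0.056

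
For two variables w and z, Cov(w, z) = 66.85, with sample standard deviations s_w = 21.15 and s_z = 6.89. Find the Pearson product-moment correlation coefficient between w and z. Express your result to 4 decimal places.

r = Cov(w,z) / (s_w · s_z) = 66.85 / (21.15 × 6.89)
  = 66.85 / 145.7235 ≈ 0.4587

0.4587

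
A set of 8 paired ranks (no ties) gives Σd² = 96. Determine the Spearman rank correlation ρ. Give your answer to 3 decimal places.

ρ = 1 − 6Σd² / [n(n²−1)] = 1 − 6×96 / (8×63)
  = 1 − 576/504 = 1 − 1.1429 ≈ -0.143

-0.143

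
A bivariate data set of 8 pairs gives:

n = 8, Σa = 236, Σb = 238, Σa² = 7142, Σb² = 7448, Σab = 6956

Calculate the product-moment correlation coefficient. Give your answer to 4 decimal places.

r = (nΣab − ΣaΣb) / √[(nΣa² − (Σa)²)(nΣb² − (Σb)²)]
Numerator: 8×6956 − 236×238 = -520
Denominator: √[(57136 − 55696)(59584 − 56644)] = √[1440 × 2940] = 2057.5714
r = -520 / 2057.5714 ≈ -0.2527

-0.2527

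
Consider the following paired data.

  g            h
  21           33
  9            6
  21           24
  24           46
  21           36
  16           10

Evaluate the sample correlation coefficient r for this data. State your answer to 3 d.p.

0.901

n = 6, Σg = 112, Σh = 155, Σg² = 2236, Σh² = 5213, Σgh = 3271
nΣgh − ΣgΣh = 19626 − 17360 = 2266
nΣg² − (Σg)² = 13416 − 12544 = 872; nΣh² − (Σh)² = 31278 − 24025 = 7253
r = 2266 / √(872 × 7253) = 2266 / 2514.8789 ≈ 0.901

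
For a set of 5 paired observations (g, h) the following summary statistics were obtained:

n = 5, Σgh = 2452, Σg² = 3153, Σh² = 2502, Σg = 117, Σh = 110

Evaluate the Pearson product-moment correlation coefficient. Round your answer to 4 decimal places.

-0.6612

r = (nΣgh − ΣgΣh) / √[(nΣg² − (Σg)²)(nΣh² − (Σh)²)]
Numerator: 5×2452 − 117×110 = -610
Denominator: √[(15765 − 13689)(12510 − 12100)] = √[2076 × 410] = 922.5833
r = -610 / 922.5833 ≈ -0.6612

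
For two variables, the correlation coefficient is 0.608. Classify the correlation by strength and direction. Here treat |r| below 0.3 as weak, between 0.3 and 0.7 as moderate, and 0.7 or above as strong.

moderate positive

r = 0.608 > 0 so the relationship is positive.
|r| = 0.608, which falls in the moderate range.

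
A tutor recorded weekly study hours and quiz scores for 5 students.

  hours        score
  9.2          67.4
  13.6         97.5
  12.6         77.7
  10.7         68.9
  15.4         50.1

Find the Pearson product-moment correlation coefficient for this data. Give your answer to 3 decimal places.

n = 5, Σx = 61.5, Σy = 361.6, Σx² = 780.01, Σy² = 27343.52, Σxy = 4433.87
nΣxy − ΣxΣy = 22169.35 − 22238.4 = -69.05
nΣx² − (Σx)² = 3900.05 − 3782.25 = 117.8; nΣy² − (Σy)² = 136717.6 − 130754.56 = 5963.04
r = -69.05 / √(117.8 × 5963.04) = -69.05 / 838.1206 ≈ -0.082

-0.082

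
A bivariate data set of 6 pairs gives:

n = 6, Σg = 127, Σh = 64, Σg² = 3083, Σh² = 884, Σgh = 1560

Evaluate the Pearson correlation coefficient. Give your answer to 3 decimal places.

r = (nΣgh − ΣgΣh) / √[(nΣg² − (Σg)²)(nΣh² − (Σh)²)]
Numerator: 6×1560 − 127×64 = 1232
Denominator: √[(18498 − 16129)(5304 − 4096)] = √[2369 × 1208] = 1691.6714
r = 1232 / 1691.6714 ≈ 0.728

0.728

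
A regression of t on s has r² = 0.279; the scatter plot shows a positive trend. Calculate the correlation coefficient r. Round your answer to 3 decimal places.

0.528

|r| = √0.279 = 0.528
The association is positive, so r = 0.528.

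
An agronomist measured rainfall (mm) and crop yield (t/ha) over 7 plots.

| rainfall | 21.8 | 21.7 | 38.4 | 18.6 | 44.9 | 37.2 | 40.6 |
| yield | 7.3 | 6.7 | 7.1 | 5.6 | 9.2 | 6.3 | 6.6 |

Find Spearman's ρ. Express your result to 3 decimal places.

0.536

Rank rainfall: 3, 2, 5, 1, 7, 4, 6
Rank yield: 6, 4, 5, 1, 7, 2, 3
d = rank(rainfall) − rank(yield): -3, -2, 0, 0, 0, 2, 3; Σd² = 26
ρ = 1 − 6Σd² / [n(n²−1)] = 1 − 6×26 / (7×48) = 1 − 156/336 ≈ 0.536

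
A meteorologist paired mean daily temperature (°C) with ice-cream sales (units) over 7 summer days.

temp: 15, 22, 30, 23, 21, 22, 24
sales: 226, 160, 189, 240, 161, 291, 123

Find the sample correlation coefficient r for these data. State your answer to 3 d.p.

n = 7, Σx = 157, Σy = 1390, Σx² = 3639, Σy² = 295728, Σxy = 30835
nΣxy − ΣxΣy = 215845 − 218230 = -2385
nΣx² − (Σx)² = 25473 − 24649 = 824; nΣy² − (Σy)² = 2070096 − 1932100 = 137996
r = -2385 / √(824 × 137996) = -2385 / 10663.4283 ≈ -0.224

-0.224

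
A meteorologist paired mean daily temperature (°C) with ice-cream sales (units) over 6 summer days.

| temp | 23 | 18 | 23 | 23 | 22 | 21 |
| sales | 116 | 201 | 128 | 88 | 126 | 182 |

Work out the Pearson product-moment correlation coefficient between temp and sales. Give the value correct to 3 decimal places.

-0.891

n = 6, Σx = 130, Σy = 841, Σx² = 2836, Σy² = 126985, Σxy = 17848
nΣxy − ΣxΣy = 107088 − 109330 = -2242
nΣx² − (Σx)² = 17016 − 16900 = 116; nΣy² − (Σy)² = 761910 − 707281 = 54629
r = -2242 / √(116 × 54629) = -2242 / 2517.3327 ≈ -0.891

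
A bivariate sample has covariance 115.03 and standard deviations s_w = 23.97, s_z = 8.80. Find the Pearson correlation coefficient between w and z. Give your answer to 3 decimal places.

r = Cov(w,z) / (s_w · s_z) = 115.03 / (23.97 × 8.80)
  = 115.03 / 210.9360 ≈ 0.545

0.545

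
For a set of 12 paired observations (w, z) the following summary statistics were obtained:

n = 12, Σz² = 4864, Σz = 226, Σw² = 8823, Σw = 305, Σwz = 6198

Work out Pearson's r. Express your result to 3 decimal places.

0.563

r = (nΣwz − ΣwΣz) / √[(nΣw² − (Σw)²)(nΣz² − (Σz)²)]
Numerator: 12×6198 − 305×226 = 5446
Denominator: √[(105876 − 93025)(58368 − 51076)] = √[12851 × 7292] = 9680.3663
r = 5446 / 9680.3663 ≈ 0.563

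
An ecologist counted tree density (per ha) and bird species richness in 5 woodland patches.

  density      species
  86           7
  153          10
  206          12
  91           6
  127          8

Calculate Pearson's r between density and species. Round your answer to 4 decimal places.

n = 5, Σx = 663, Σy = 43, Σx² = 97651, Σy² = 393, Σxy = 6166
nΣxy − ΣxΣy = 30830 − 28509 = 2321
nΣx² − (Σx)² = 488255 − 439569 = 48686; nΣy² − (Σy)² = 1965 − 1849 = 116
r = 2321 / √(48686 × 116) = 2321 / 2376.4629 ≈ 0.9767

0.9767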